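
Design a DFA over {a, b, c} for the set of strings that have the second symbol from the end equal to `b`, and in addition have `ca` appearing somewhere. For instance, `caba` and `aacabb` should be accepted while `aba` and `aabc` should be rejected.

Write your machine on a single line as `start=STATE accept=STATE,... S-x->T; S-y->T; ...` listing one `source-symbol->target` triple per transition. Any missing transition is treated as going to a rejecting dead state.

Run two small machines in parallel and take their product. The first has 13 states tracking the last 2 symbols read; the second has 3 states tracking whether and how much of `ca` has been seen. A product state is a pair (one from each), accepting exactly when both do.
21 states suffice.
          a    b    c  
>  s0     s1   s2   s3 
   s1     s4   s5   s6 
   s2     s7   s8   s9 
   s3    s10  s11  s12 
   s4     s4   s5   s6 
   s5     s7   s8   s9 
   s6    s10  s11  s12 
   s7     s4   s5   s6 
   s8     s7   s8   s9 
   s9    s10  s11  s12 
   s10   s13  s14  s15 
   s11    s7   s8   s9 
   s12   s10  s11  s12 
   s13   s13  s14  s15 
   s14   s16  s17  s18 
   s15   s10  s19  s20 
 * s16   s13  s14  s15 
 * s17   s16  s17  s18 
 * s18   s10  s19  s20 
   s19   s16  s17  s18 
   s20   s10  s19  s20 
(> = start, * = accepting)

start=s0; accept=s16,s17,s18; s0-a->s1; s0-b->s2; s0-c->s3; s1-a->s4; s1-b->s5; s1-c->s6; s2-a->s7; s2-b->s8; s2-c->s9; s3-a->s10; s3-b->s11; s3-c->s12; s4-a->s4; s4-b->s5; s4-c->s6; s5-a->s7; s5-b->s8; s5-c->s9; s6-a->s10; s6-b->s11; s6-c->s12; s7-a->s4; s7-b->s5; s7-c->s6; s8-a->s7; s8-b->s8; s8-c->s9; s9-a->s10; s9-b->s11; s9-c->s12; s10-a->s13; s10-b->s14; s10-c->s15; s11-a->s7; s11-b->s8; s11-c->s9; s12-a->s10; s12-b->s11; s12-c->s12; s13-a->s13; s13-b->s14; s13-c->s15; s14-a->s16; s14-b->s17; s14-c->s18; s15-a->s10; s15-b->s19; s15-c->s20; s16-a->s13; s16-b->s14; s16-c->s15; s17-a->s16; s17-b->s17; s17-c->s18; s18-a->s10; s18-b->s19; s18-c->s20; s19-a->s16; s19-b->s17; s19-c->s18; s20-a->s10; s20-b->s19; s20-c->s20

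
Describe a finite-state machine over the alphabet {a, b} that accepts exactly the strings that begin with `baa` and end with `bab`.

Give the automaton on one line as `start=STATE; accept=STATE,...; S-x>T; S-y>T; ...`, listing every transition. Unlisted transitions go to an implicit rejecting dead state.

start=q0; accept=q10; q0-a>q1; q0-b>q2; q1-a>q1; q1-b>q3; q2-a>q4; q2-b>q3; q3-a>q5; q3-b>q3; q4-a>q6; q4-b>q7; q5-a>q1; q5-b>q7; q6-a>q6; q6-b>q8; q7-a>q5; q7-b>q3; q8-a>q9; q8-b>q8; q9-a>q6; q9-b>q10; q10-a>q9; q10-b>q8

Build one automaton per condition and run them in lockstep. One (5 states) tracks whether the input so far still matches the prefix `baa`; the other (4 states) tracks how much of the suffix `bab` has currently been matched. Each combined state is a pair, one component from each; accept when both components accept.
11 states suffice.
          a    b  
>  q0     q1   q2 
   q1     q1   q3 
   q2     q4   q3 
   q3     q5   q3 
   q4     q6   q7 
   q5     q1   q7 
   q6     q6   q8 
   q7     q5   q3 
   q8     q9   q8 
   q9     q6  q10 
 * q10    q9   q8 
(> = start, * = accepting)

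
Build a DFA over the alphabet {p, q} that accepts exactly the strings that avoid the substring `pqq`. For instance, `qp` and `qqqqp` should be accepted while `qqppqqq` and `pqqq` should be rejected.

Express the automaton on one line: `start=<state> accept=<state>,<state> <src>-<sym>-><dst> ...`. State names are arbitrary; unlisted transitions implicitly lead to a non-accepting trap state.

start=A accept=A,B,C A-p->B A-q->A B-p->B B-q->C C-p->B C-q->D D-p->D D-q->D

Track partial matches of the forbidden pattern `pqq`. State D is a dead state reached once `pqq` has occurred; every other state accepts. A means no part of `pqq` is currently matched.
With 4 states:
       p  q 
>* A   B  A 
 * B   B  C 
 * C   B  D 
   D   D  D 
(> = start, * = accepting)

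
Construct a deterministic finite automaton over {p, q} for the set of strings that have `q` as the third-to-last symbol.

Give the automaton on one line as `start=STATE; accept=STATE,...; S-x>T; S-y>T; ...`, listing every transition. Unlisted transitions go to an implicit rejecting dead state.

start=s0; accept=s11,s12,s13,s14; s0-p>s1; s0-q>s2; s1-p>s3; s1-q>s4; s2-p>s5; s2-q>s6; s3-p>s7; s3-q>s8; s4-p>s9; s4-q>s10; s5-p>s11; s5-q>s12; s6-p>s13; s6-q>s14; s7-p>s7; s7-q>s8; s8-p>s9; s8-q>s10; s9-p>s11; s9-q>s12; s10-p>s13; s10-q>s14; s11-p>s7; s11-q>s8; s12-p>s9; s12-q>s10; s13-p>s11; s13-q>s12; s14-p>s13; s14-q>s14

Because acceptance depends on a position counted from the end, the machine has to buffer the most recent 3 symbols. Make each state the string of the last up-to-3 symbols read; on input `x` shift the window left and append `x`. Accept when the buffered window has length 3 and begins with `q`.
          p    q  
>  s0     s1   s2 
   s1     s3   s4 
   s2     s5   s6 
   s3     s7   s8 
   s4     s9  s10 
   s5    s11  s12 
   s6    s13  s14 
   s7     s7   s8 
   s8     s9  s10 
   s9    s11  s12 
   s10   s13  s14 
 * s11    s7   s8 
 * s12    s9  s10 
 * s13   s11  s12 
 * s14   s13  s14 
(> = start, * = accepting)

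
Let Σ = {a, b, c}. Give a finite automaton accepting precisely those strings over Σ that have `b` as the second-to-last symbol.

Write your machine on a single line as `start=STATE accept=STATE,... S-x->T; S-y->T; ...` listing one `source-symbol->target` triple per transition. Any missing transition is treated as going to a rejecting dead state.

Because acceptance depends on a position counted from the end, the machine has to buffer the most recent 2 symbols. Make each state the string of the last up-to-2 symbols read; on input `x` shift the window left and append `x`. Accept when the buffered window has length 2 and begins with `b`.
With 13 states:
          a    b    c  
>  q0     q1   q2   q3 
   q1     q4   q5   q6 
   q2     q7   q8   q9 
   q3    q10  q11  q12 
   q4     q4   q5   q6 
   q5     q7   q8   q9 
   q6    q10  q11  q12 
 * q7     q4   q5   q6 
 * q8     q7   q8   q9 
 * q9    q10  q11  q12 
   q10    q4   q5   q6 
   q11    q7   q8   q9 
   q12   q10  q11  q12 
(> = start, * = accepting)

start=q0; accept=q7,q8,q9; q0-a->q1; q0-b->q2; q0-c->q3; q1-a->q4; q1-b->q5; q1-c->q6; q2-a->q7; q2-b->q8; q2-c->q9; q3-a->q10; q3-b->q11; q3-c->q12; q4-a->q4; q4-b->q5; q4-c->q6; q5-a->q7; q5-b->q8; q5-c->q9; q6-a->q10; q6-b->q11; q6-c->q12; q7-a->q4; q7-b->q5; q7-c->q6; q8-a->q7; q8-b->q8; q8-c->q9; q9-a->q10; q9-b->q11; q9-c->q12; q10-a->q4; q10-b->q5; q10-c->q6; q11-a->q7; q11-b->q8; q11-c->q9; q12-a->q10; q12-b->q11; q12-c->q12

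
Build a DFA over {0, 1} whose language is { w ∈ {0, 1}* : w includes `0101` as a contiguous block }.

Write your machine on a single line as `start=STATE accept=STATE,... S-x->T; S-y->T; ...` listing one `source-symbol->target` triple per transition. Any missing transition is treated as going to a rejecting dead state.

start=S0; accept=S4; S0-0->S1; S0-1->S0; S1-0->S1; S1-1->S2; S2-0->S3; S2-1->S0; S3-0->S1; S3-1->S4; S4-0->S4; S4-1->S4

States S0..S3 record the length of the longest prefix of `0101` that matches the current input suffix. Reaching S4 means `0101` has been seen, and we stay there forever. Accept from S4.
5 states suffice.
        0   1  
>  S0   S1  S0 
   S1   S1  S2 
   S2   S3  S0 
   S3   S1  S4 
 * S4   S4  S4 
(> = start, * = accepting)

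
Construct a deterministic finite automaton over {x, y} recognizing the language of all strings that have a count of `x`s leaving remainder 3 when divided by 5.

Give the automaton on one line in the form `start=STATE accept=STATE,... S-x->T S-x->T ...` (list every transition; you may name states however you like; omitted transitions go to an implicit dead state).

start=S0 accept=S3 S0-x->S1 S0-y->S0 S1-x->S2 S1-y->S1 S2-x->S3 S2-y->S2 S3-x->S4 S3-y->S3 S4-x->S0 S4-y->S4

The only thing that matters is how many `x`s have appeared, reduced mod 5. Use one state per residue: S0 for 0, …, S4 for 4. Reading `x` moves to the next residue; anything else stays put. S3 is accepting.
        x   y  
>  S0   S1  S0 
   S1   S2  S1 
   S2   S3  S2 
 * S3   S4  S3 
   S4   S0  S4 
(> = start, * = accepting)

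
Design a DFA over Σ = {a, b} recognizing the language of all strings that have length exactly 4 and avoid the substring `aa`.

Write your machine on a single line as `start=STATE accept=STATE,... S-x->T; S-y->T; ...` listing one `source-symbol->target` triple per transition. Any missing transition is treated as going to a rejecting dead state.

Run two small machines in parallel and take their product. One (6 states) tracks the input length, saturating at 5; the other (3 states) tracks partial matches of the forbidden pattern `aa`. Each combined state is a pair, one component from each; accept when both components accept.
With 15 states:
          a    b  
>  q0     q1   q2 
   q1     q3   q4 
   q2     q5   q4 
   q3     q6   q6 
   q4     q7   q8 
   q5     q6   q8 
   q6     q9   q9 
   q7     q9  q10 
   q8    q11  q10 
   q9    q12  q12 
 * q10   q13  q14 
 * q11   q12  q14 
   q12   q12  q12 
   q13   q12  q14 
   q14   q13  q14 
(> = start, * = accepting)

start=q0; accept=q10,q11; q0-a->q1; q0-b->q2; q1-a->q3; q1-b->q4; q2-a->q5; q2-b->q4; q3-a->q6; q3-b->q6; q4-a->q7; q4-b->q8; q5-a->q6; q5-b->q8; q6-a->q9; q6-b->q9; q7-a->q9; q7-b->q10; q8-a->q11; q8-b->q10; q9-a->q12; q9-b->q12; q10-a->q13; q10-b->q14; q11-a->q12; q11-b->q14; q12-a->q12; q12-b->q12; q13-a->q12; q13-b->q14; q14-a->q13; q14-b->q14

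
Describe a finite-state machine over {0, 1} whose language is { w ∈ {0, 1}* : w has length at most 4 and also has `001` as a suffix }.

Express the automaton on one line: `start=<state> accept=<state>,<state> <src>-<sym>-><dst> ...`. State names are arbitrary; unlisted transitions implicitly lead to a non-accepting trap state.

Handle the two conditions separately and then intersect. The first has 6 states tracking the input length, saturating at 5; the second has 4 states tracking how much of the suffix `001` has currently been matched. A product state is a pair (one from each), accepting exactly when both do. Minimizing collapses redundant product states.
An 8-state machine:
        0   1  
>  q0   q1  q2 
   q1   q3  q4 
   q2   q5  q4 
   q3   q6  q7 
   q4   q4  q4 
   q5   q6  q4 
   q6   q4  q7 
 * q7   q4  q4 
(> = start, * = accepting)

start=q0 accept=q7 q0-0->q1 q0-1->q2 q1-0->q3 q1-1->q4 q2-0->q5 q2-1->q4 q3-0->q6 q3-1->q7 q4-0->q4 q4-1->q4 q5-0->q6 q5-1->q4 q6-0->q4 q6-1->q7 q7-0->q4 q7-1->q4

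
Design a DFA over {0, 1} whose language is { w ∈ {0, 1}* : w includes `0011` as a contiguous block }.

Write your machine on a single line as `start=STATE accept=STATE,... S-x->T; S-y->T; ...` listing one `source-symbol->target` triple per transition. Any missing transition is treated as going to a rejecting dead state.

Track how much of `0011` has been matched so far: state s0 is no progress, s4 is the absorbing accept state reached once `0011` has occurred. Intermediate states record partial matches; on a mismatch, fall back to the longest reusable overlap.
        0   1  
>  s0   s1  s0 
   s1   s2  s0 
   s2   s2  s3 
   s3   s1  s4 
 * s4   s4  s4 
(> = start, * = accepting)

start=s0; accept=s4; s0-0->s1; s0-1->s0; s1-0->s2; s1-1->s0; s2-0->s2; s2-1->s3; s3-0->s1; s3-1->s4; s4-0->s4; s4-1->s4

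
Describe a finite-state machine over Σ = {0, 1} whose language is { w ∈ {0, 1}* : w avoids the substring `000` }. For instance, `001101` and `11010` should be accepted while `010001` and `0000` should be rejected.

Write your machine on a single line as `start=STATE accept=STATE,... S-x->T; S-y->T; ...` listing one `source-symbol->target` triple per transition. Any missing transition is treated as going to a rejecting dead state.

Track partial matches of the forbidden pattern `000`. State q3 is a dead state reached once `000` has occurred; every other state accepts. q0 means no part of `000` is currently matched.
4 states suffice.
        0   1  
>* q0   q1  q0 
 * q1   q2  q0 
 * q2   q3  q0 
   q3   q3  q3 
(> = start, * = accepting)

start=q0; accept=q0,q1,q2; q0-0->q1; q0-1->q0; q1-0->q2; q1-1->q0; q2-0->q3; q2-1->q0; q3-0->q3; q3-1->q3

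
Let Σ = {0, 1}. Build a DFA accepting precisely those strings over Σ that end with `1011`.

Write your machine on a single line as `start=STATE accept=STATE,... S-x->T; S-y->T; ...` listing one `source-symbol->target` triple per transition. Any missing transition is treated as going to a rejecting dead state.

Remember how much of `1011` the current input suffix matches. State s0 means no match yet; s1 means the last symbol is `1`; s2 means the last 2 symbols are `10`; s3 means the last 3 symbols are `101`; s4 means the last 4 symbols are `1011`. Only s4 accepts. On a mismatch, fall back to the longest proper suffix that is still a prefix of `1011`.
A 5-state machine:
        0   1  
>  s0   s0  s1 
   s1   s2  s1 
   s2   s0  s3 
   s3   s2  s4 
 * s4   s2  s1 
(> = start, * = accepting)

start=s0; accept=s4; s0-0->s0; s0-1->s1; s1-0->s2; s1-1->s1; s2-0->s0; s2-1->s3; s3-0->s2; s3-1->s4; s4-0->s2; s4-1->s1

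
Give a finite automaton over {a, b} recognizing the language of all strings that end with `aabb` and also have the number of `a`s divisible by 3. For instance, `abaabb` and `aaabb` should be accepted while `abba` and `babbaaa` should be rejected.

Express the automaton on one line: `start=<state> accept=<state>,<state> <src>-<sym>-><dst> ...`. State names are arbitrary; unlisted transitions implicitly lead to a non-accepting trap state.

start=s0 accept=s6 s0-a->s1 s0-b->s0 s1-a->s2 s1-b->s1 s2-a->s3 s2-b->s4 s3-a->s1 s3-b->s5 s4-a->s0 s4-b->s4 s5-a->s1 s5-b->s6 s6-a->s1 s6-b->s0

Build one automaton per condition and run them in lockstep. The first has 5 states tracking how much of the suffix `aabb` has currently been matched; the second has 3 states tracking the count of `a`s modulo 3. A product state is a pair (one from each), accepting exactly when both do. After merging equivalent states the machine shrinks.
A 7-state machine:
        a   b  
>  s0   s1  s0 
   s1   s2  s1 
   s2   s3  s4 
   s3   s1  s5 
   s4   s0  s4 
   s5   s1  s6 
 * s6   s1  s0 
(> = start, * = accepting)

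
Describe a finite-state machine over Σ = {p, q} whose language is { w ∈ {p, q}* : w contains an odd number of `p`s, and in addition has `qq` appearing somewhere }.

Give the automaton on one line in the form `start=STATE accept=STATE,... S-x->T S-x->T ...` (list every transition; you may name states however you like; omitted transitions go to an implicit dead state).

Run two small machines in parallel and take their product. One (2 states) tracks the count of `p`s modulo 2; the other (3 states) tracks whether and how much of `qq` has been seen. Each combined state is a pair, one component from each; accept when both components accept.
With 6 states:
        p   q  
>  S0   S1  S2 
   S1   S0  S3 
   S2   S1  S4 
   S3   S0  S5 
   S4   S5  S4 
 * S5   S4  S5 
(> = start, * = accepting)

start=S0 accept=S5 S0-p->S1 S0-q->S2 S1-p->S0 S1-q->S3 S2-p->S1 S2-q->S4 S3-p->S0 S3-q->S5 S4-p->S5 S4-q->S4 S5-p->S4 S5-q->S5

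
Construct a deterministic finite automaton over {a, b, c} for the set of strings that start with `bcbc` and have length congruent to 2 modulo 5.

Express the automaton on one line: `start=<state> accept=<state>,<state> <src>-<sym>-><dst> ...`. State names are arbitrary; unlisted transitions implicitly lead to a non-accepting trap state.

start=q0 accept=q12 q0-a->q1 q0-b->q2 q0-c->q1 q1-a->q3 q1-b->q3 q1-c->q3 q2-a->q3 q2-b->q3 q2-c->q4 q3-a->q5 q3-b->q5 q3-c->q5 q4-a->q5 q4-b->q6 q4-c->q5 q5-a->q7 q5-b->q7 q5-c->q7 q6-a->q7 q6-b->q7 q6-c->q8 q7-a->q9 q7-b->q9 q7-c->q9 q8-a->q10 q8-b->q10 q8-c->q10 q9-a->q1 q9-b->q1 q9-c->q1 q10-a->q11 q10-b->q11 q10-c->q11 q11-a->q12 q11-b->q12 q11-c->q12 q12-a->q13 q12-b->q13 q12-c->q13 q13-a->q8 q13-b->q8 q13-c->q8

Build one automaton per condition and run them in lockstep. The first has 6 states tracking whether the input so far still matches the prefix `bcbc`; the second has 5 states tracking the input length modulo 5. A product state is a pair (one from each), accepting exactly when both do.
With 14 states:
          a    b    c  
>  q0     q1   q2   q1 
   q1     q3   q3   q3 
   q2     q3   q3   q4 
   q3     q5   q5   q5 
   q4     q5   q6   q5 
   q5     q7   q7   q7 
   q6     q7   q7   q8 
   q7     q9   q9   q9 
   q8    q10  q10  q10 
   q9     q1   q1   q1 
   q10   q11  q11  q11 
   q11   q12  q12  q12 
 * q12   q13  q13  q13 
   q13    q8   q8   q8 
(> = start, * = accepting)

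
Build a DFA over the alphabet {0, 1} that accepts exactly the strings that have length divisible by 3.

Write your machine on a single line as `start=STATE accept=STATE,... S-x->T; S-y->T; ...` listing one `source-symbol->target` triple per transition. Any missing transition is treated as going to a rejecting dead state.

Only the length mod 3 matters, so use a 3-cycle: from any state, every input symbol moves to the next state, wrapping q2 back to q0. Mark q0 accepting.
With 3 states:
        0   1  
>* q0   q1  q1 
   q1   q2  q2 
   q2   q0  q0 
(> = start, * = accepting)

start=q0; accept=q0; q0-0->q1; q0-1->q1; q1-0->q2; q1-1->q2; q2-0->q0; q2-1->q0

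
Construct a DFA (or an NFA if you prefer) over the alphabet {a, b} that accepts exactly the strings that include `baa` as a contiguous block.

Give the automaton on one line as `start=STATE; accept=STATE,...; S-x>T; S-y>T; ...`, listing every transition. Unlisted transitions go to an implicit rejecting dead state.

States q0..q2 record the length of the longest prefix of `baa` that matches the current input suffix. Reaching q3 means `baa` has been seen, and we stay there forever. Accept from q3.
4 states suffice.
        a   b  
>  q0   q0  q1 
   q1   q2  q1 
   q2   q3  q1 
 * q3   q3  q3 
(> = start, * = accepting)

start=q0; accept=q3; q0-a>q0; q0-b>q1; q1-a>q2; q1-b>q1; q2-a>q3; q2-b>q1; q3-a>q3; q3-b>q3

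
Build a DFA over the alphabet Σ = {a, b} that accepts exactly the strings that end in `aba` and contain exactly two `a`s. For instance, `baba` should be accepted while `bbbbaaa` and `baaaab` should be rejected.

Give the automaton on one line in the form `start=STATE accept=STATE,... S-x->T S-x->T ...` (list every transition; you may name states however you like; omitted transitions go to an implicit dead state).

Run two small machines in parallel and take their product. One (4 states) tracks how much of the suffix `aba` has currently been matched; the other (4 states) tracks the count of `a`s, saturating at 3. Each combined state is a pair, one component from each; accept when both components accept. Equivalent product states are then merged.
5 states suffice.
        a   b  
>  q0   q1  q0 
   q1   q2  q3 
   q2   q2  q2 
   q3   q4  q2 
 * q4   q2  q2 
(> = start, * = accepting)

start=q0 accept=q4 q0-a->q1 q0-b->q0 q1-a->q2 q1-b->q3 q2-a->q2 q2-b->q2 q3-a->q4 q3-b->q2 q4-a->q2 q4-b->q2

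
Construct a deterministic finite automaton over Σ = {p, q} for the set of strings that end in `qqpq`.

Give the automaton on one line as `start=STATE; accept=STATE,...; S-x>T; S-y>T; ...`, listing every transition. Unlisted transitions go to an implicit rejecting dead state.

start=S0; accept=S4; S0-p>S0; S0-q>S1; S1-p>S0; S1-q>S2; S2-p>S3; S2-q>S2; S3-p>S0; S3-q>S4; S4-p>S0; S4-q>S2

Remember how much of `qqpq` the current input suffix matches. State S0 means no match yet; S1 means the last symbol is `q`; S2 means the last 2 symbols are `qq`; S3 means the last 3 symbols are `qqp`; S4 means the last 4 symbols are `qqpq`. Only S4 accepts. On a mismatch, fall back to the longest proper suffix that is still a prefix of `qqpq`.
A 5-state machine:
        p   q  
>  S0   S0  S1 
   S1   S0  S2 
   S2   S3  S2 
   S3   S0  S4 
 * S4   S0  S2 
(> = start, * = accepting)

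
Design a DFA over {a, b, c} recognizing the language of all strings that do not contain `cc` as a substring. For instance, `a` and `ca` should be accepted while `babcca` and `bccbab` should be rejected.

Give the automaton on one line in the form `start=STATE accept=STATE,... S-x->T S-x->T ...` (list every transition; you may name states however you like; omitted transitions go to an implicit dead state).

start=q0 accept=q0,q1 q0-a->q0 q0-b->q0 q0-c->q1 q1-a->q0 q1-b->q0 q1-c->q2 q2-a->q2 q2-b->q2 q2-c->q2

Track partial matches of the forbidden pattern `cc`. State q2 is a dead state reached once `cc` has occurred; every other state accepts. q0 means no part of `cc` is currently matched.
3 states suffice.
        a   b   c  
>* q0   q0  q0  q1 
 * q1   q0  q0  q2 
   q2   q2  q2  q2 
(> = start, * = accepting)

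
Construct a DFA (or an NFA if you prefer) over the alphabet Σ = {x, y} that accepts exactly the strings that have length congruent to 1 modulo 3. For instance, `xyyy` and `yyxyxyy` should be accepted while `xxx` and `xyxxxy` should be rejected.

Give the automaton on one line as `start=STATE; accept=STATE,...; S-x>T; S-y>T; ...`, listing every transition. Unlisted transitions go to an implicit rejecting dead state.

start=q0; accept=q1; q0-x>q1; q0-y>q1; q1-x>q2; q1-y>q2; q2-x>q0; q2-y>q0

Only the length mod 3 matters, so use a 3-cycle: from any state, every input symbol moves to the next state, wrapping q2 back to q0. Mark q1 accepting.
3 states suffice.
        x   y  
>  q0   q1  q1 
 * q1   q2  q2 
   q2   q0  q0 
(> = start, * = accepting)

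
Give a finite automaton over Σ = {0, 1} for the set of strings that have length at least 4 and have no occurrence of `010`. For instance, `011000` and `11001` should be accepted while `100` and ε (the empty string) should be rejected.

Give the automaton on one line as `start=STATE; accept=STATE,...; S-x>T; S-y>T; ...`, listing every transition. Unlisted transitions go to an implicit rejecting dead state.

Run two small machines in parallel and take their product. One (6 states) tracks the input length, saturating at 5; the other (4 states) tracks partial matches of the forbidden pattern `010`. Each combined state is a pair, one component from each; accept when both components accept. Minimizing collapses redundant product states.
13 states suffice.
       0  1 
>  A   B  C 
   B   D  E 
   C   D  F 
   D   G  H 
   E   I  J 
   F   G  J 
   G   K  L 
   H   I  M 
   I   I  I 
   J   K  M 
 * K   K  L 
 * L   I  M 
 * M   K  M 
(> = start, * = accepting)

start=A; accept=K,L,M; A-0>B; A-1>C; B-0>D; B-1>E; C-0>D; C-1>F; D-0>G; D-1>H; E-0>I; E-1>J; F-0>G; F-1>J; G-0>K; G-1>L; H-0>I; H-1>M; I-0>I; I-1>I; J-0>K; J-1>M; K-0>K; K-1>L; L-0>I; L-1>M; M-0>K; M-1>M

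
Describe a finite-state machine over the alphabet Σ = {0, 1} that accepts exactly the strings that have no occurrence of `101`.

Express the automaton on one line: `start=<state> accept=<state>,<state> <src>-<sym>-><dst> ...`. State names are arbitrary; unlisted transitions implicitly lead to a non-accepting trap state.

This is the complement of 'contains `101`'. Use the same substring-matching states — q0 through q3 holding how much of `101` has just been matched — but flip the accepting set: everything except the trap q3 accepts.
A 4-state machine:
        0   1  
>* q0   q0  q1 
 * q1   q2  q1 
 * q2   q0  q3 
   q3   q3  q3 
(> = start, * = accepting)

start=q0 accept=q0,q1,q2 q0-0->q0 q0-1->q1 q1-0->q2 q1-1->q1 q2-0->q0 q2-1->q3 q3-0->q3 q3-1->q3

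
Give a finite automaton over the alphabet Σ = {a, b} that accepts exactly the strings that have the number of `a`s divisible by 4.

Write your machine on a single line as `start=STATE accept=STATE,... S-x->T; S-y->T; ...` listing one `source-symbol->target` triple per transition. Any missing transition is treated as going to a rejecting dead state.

start=s0; accept=s0; s0-a->s1; s0-b->s0; s1-a->s2; s1-b->s1; s2-a->s3; s2-b->s2; s3-a->s0; s3-b->s3

Keep the running count of `a`s modulo 4: each `a` advances along the cycle s0 → s1 → s2 → s3 → s0 while other symbols loop. Accept at s0.
With 4 states:
        a   b  
>* s0   s1  s0 
   s1   s2  s1 
   s2   s3  s2 
   s3   s0  s3 
(> = start, * = accepting)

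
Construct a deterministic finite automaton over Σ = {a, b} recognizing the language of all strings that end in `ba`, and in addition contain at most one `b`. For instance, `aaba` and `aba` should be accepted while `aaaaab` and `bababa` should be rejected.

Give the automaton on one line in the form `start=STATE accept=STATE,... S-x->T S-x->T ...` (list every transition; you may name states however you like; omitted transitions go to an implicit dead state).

start=s0 accept=s2 s0-a->s0 s0-b->s1 s1-a->s2 s1-b->s3 s2-a->s4 s2-b->s3 s3-a->s5 s3-b->s3 s4-a->s4 s4-b->s3 s5-a->s6 s5-b->s3 s6-a->s6 s6-b->s3

Run two small machines in parallel and take their product. One (3 states) tracks how much of the suffix `ba` has currently been matched; the other (3 states) tracks the count of `b`s, saturating at 2. Each combined state is a pair, one component from each; accept when both components accept.
        a   b  
>  s0   s0  s1 
   s1   s2  s3 
 * s2   s4  s3 
   s3   s5  s3 
   s4   s4  s3 
   s5   s6  s3 
   s6   s6  s3 
(> = start, * = accepting)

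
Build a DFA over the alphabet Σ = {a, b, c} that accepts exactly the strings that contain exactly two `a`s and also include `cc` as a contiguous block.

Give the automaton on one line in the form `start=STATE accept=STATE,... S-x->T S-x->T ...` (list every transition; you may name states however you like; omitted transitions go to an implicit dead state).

start=q0 accept=q9 q0-a->q1 q0-b->q0 q0-c->q2 q1-a->q3 q1-b->q1 q1-c->q4 q2-a->q1 q2-b->q0 q2-c->q5 q3-a->q6 q3-b->q3 q3-c->q7 q4-a->q3 q4-b->q1 q4-c->q8 q5-a->q8 q5-b->q5 q5-c->q5 q6-a->q6 q6-b->q6 q6-c->q6 q7-a->q6 q7-b->q3 q7-c->q9 q8-a->q9 q8-b->q8 q8-c->q8 q9-a->q6 q9-b->q9 q9-c->q9

Build one automaton per condition and run them in lockstep. One (4 states) tracks the count of `a`s, saturating at 3; the other (3 states) tracks whether and how much of `cc` has been seen. Each combined state is a pair, one component from each; accept when both components accept. Equivalent product states are then merged.
A 10-state machine:
        a   b   c  
>  q0   q1  q0  q2 
   q1   q3  q1  q4 
   q2   q1  q0  q5 
   q3   q6  q3  q7 
   q4   q3  q1  q8 
   q5   q8  q5  q5 
   q6   q6  q6  q6 
   q7   q6  q3  q9 
   q8   q9  q8  q8 
 * q9   q6  q9  q9 
(> = start, * = accepting)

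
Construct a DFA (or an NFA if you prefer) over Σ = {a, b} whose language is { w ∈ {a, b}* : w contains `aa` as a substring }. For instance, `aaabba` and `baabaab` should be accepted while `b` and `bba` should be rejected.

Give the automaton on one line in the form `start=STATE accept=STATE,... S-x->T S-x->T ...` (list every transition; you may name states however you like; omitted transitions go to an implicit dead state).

States S0..S1 record the length of the longest prefix of `aa` that matches the current input suffix. Reaching S2 means `aa` has been seen, and we stay there forever. Accept from S2.
With 3 states:
        a   b  
>  S0   S1  S0 
   S1   S2  S0 
 * S2   S2  S2 
(> = start, * = accepting)

start=S0 accept=S2 S0-a->S1 S0-b->S0 S1-a->S2 S1-b->S0 S2-a->S2 S2-b->S2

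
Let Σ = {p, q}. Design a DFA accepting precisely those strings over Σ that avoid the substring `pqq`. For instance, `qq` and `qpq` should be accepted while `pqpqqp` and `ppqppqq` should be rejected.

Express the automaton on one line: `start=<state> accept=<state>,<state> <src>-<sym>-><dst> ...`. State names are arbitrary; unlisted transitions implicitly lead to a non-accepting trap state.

start=S0 accept=S0,S1,S2 S0-p->S1 S0-q->S0 S1-p->S1 S1-q->S2 S2-p->S1 S2-q->S3 S3-p->S3 S3-q->S3

Track partial matches of the forbidden pattern `pqq`. State S3 is a dead state reached once `pqq` has occurred; every other state accepts. S0 means no part of `pqq` is currently matched.
A 4-state machine:
        p   q  
>* S0   S1  S0 
 * S1   S1  S2 
 * S2   S1  S3 
   S3   S3  S3 
(> = start, * = accepting)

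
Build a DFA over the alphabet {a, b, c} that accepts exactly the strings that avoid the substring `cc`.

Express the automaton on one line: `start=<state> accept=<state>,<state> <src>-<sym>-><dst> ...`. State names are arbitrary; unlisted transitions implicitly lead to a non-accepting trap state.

Track partial matches of the forbidden pattern `cc`. State s2 is a dead state reached once `cc` has occurred; every other state accepts. s0 means no part of `cc` is currently matched.
With 3 states:
        a   b   c  
>* s0   s0  s0  s1 
 * s1   s0  s0  s2 
   s2   s2  s2  s2 
(> = start, * = accepting)

start=s0 accept=s0,s1 s0-a->s0 s0-b->s0 s0-c->s1 s1-a->s0 s1-b->s0 s1-c->s2 s2-a->s2 s2-b->s2 s2-c->s2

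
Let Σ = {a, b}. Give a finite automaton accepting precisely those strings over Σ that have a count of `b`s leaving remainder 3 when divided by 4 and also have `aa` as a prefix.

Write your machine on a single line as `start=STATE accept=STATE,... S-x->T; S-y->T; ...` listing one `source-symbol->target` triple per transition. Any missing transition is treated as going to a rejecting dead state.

Run two small machines in parallel and take their product. The first has 4 states tracking the count of `b`s modulo 4; the second has 4 states tracking whether the input so far still matches the prefix `aa`. A product state is a pair (one from each), accepting exactly when both do. Minimizing collapses redundant product states.
With 7 states:
        a   b  
>  q0   q1  q2 
   q1   q3  q2 
   q2   q2  q2 
   q3   q3  q4 
   q4   q4  q5 
   q5   q5  q6 
 * q6   q6  q3 
(> = start, * = accepting)

start=q0; accept=q6; q0-a->q1; q0-b->q2; q1-a->q3; q1-b->q2; q2-a->q2; q2-b->q2; q3-a->q3; q3-b->q4; q4-a->q4; q4-b->q5; q5-a->q5; q5-b->q6; q6-a->q6; q6-b->q3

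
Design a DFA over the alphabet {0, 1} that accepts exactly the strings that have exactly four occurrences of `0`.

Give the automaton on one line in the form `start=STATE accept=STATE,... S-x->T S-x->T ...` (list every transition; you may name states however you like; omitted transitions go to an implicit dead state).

start=q0 accept=q4 q0-0->q1 q0-1->q0 q1-0->q2 q1-1->q1 q2-0->q3 q2-1->q2 q3-0->q4 q3-1->q3 q4-0->q5 q4-1->q4 q5-0->q5 q5-1->q5

Count `0`s, saturating at 5: states q0 through q4 mean 0 through 4 `0`s seen; q5 means more than 4. Each `0` increments (capped at q5); other symbols loop. Accept from {q4}.
        0   1  
>  q0   q1  q0 
   q1   q2  q1 
   q2   q3  q2 
   q3   q4  q3 
 * q4   q5  q4 
   q5   q5  q5 
(> = start, * = accepting)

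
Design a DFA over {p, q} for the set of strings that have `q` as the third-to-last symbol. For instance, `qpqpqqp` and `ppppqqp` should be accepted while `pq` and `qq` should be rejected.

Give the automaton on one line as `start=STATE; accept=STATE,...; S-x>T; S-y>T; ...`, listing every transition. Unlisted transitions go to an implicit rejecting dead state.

start=S0; accept=S11,S12,S13,S14; S0-p>S1; S0-q>S2; S1-p>S3; S1-q>S4; S2-p>S5; S2-q>S6; S3-p>S7; S3-q>S8; S4-p>S9; S4-q>S10; S5-p>S11; S5-q>S12; S6-p>S13; S6-q>S14; S7-p>S7; S7-q>S8; S8-p>S9; S8-q>S10; S9-p>S11; S9-q>S12; S10-p>S13; S10-q>S14; S11-p>S7; S11-q>S8; S12-p>S9; S12-q>S10; S13-p>S11; S13-q>S12; S14-p>S13; S14-q>S14

A DFA must remember the last 3 symbols (since which symbol is third-to-last isn't known until the input ends). Use one state per possible window of the last ≤3 symbols; accept from those whose window starts with `q`.
A 15-state machine:
          p    q  
>  S0     S1   S2 
   S1     S3   S4 
   S2     S5   S6 
   S3     S7   S8 
   S4     S9  S10 
   S5    S11  S12 
   S6    S13  S14 
   S7     S7   S8 
   S8     S9  S10 
   S9    S11  S12 
   S10   S13  S14 
 * S11    S7   S8 
 * S12    S9  S10 
 * S13   S11  S12 
 * S14   S13  S14 
(> = start, * = accepting)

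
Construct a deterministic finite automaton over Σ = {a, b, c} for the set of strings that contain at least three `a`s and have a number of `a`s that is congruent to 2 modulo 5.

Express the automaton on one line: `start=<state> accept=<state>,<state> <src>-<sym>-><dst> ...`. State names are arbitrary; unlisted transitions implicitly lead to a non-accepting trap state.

start=S0 accept=S7 S0-a->S1 S0-b->S0 S0-c->S0 S1-a->S2 S1-b->S1 S1-c->S1 S2-a->S3 S2-b->S2 S2-c->S2 S3-a->S4 S3-b->S3 S3-c->S3 S4-a->S5 S4-b->S4 S4-c->S4 S5-a->S6 S5-b->S5 S5-c->S5 S6-a->S7 S6-b->S6 S6-c->S6 S7-a->S8 S7-b->S7 S7-c->S7 S8-a->S4 S8-b->S8 S8-c->S8

Run two small machines in parallel and take their product. The first has 5 states tracking the count of `a`s, saturating at 4; the second has 5 states tracking the count of `a`s modulo 5. A product state is a pair (one from each), accepting exactly when both do.
With 9 states:
        a   b   c  
>  S0   S1  S0  S0 
   S1   S2  S1  S1 
   S2   S3  S2  S2 
   S3   S4  S3  S3 
   S4   S5  S4  S4 
   S5   S6  S5  S5 
   S6   S7  S6  S6 
 * S7   S8  S7  S7 
   S8   S4  S8  S8 
(> = start, * = accepting)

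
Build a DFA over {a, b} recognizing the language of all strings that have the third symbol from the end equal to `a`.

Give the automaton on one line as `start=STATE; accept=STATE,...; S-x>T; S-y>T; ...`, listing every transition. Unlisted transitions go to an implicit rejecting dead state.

start=S0; accept=S7,S8,S9,S10; S0-a>S1; S0-b>S2; S1-a>S3; S1-b>S4; S2-a>S5; S2-b>S6; S3-a>S7; S3-b>S8; S4-a>S9; S4-b>S10; S5-a>S11; S5-b>S12; S6-a>S13; S6-b>S14; S7-a>S7; S7-b>S8; S8-a>S9; S8-b>S10; S9-a>S11; S9-b>S12; S10-a>S13; S10-b>S14; S11-a>S7; S11-b>S8; S12-a>S9; S12-b>S10; S13-a>S11; S13-b>S12; S14-a>S13; S14-b>S14

Because acceptance depends on a position counted from the end, the machine has to buffer the most recent 3 symbols. Make each state the string of the last up-to-3 symbols read; on input `x` shift the window left and append `x`. Accept when the buffered window has length 3 and begins with `a`.
15 states suffice.
          a    b  
>  S0     S1   S2 
   S1     S3   S4 
   S2     S5   S6 
   S3     S7   S8 
   S4     S9  S10 
   S5    S11  S12 
   S6    S13  S14 
 * S7     S7   S8 
 * S8     S9  S10 
 * S9    S11  S12 
 * S10   S13  S14 
   S11    S7   S8 
   S12    S9  S10 
   S13   S11  S12 
   S14   S13  S14 
(> = start, * = accepting)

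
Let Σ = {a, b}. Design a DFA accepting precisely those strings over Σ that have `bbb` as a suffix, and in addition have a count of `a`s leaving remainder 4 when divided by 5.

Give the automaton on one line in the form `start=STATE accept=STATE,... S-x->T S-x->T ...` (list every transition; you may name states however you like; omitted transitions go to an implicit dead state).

Build one automaton per condition and run them in lockstep. The first has 4 states tracking how much of the suffix `bbb` has currently been matched; the second has 5 states tracking the count of `a`s modulo 5. A product state is a pair (one from each), accepting exactly when both do. After merging equivalent states the machine shrinks.
An 8-state machine:
        a   b  
>  q0   q1  q0 
   q1   q2  q1 
   q2   q3  q2 
   q3   q4  q3 
   q4   q0  q5 
   q5   q0  q6 
   q6   q0  q7 
 * q7   q0  q7 
(> = start, * = accepting)

start=q0 accept=q7 q0-a->q1 q0-b->q0 q1-a->q2 q1-b->q1 q2-a->q3 q2-b->q2 q3-a->q4 q3-b->q3 q4-a->q0 q4-b->q5 q5-a->q0 q5-b->q6 q6-a->q0 q6-b->q7 q7-a->q0 q7-b->q7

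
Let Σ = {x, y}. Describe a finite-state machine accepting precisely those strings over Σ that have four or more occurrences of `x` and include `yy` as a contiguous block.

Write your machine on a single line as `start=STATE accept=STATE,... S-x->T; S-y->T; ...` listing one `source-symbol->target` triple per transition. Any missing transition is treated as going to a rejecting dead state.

start=q0; accept=q14; q0-x->q1; q0-y->q2; q1-x->q3; q1-y->q4; q2-x->q1; q2-y->q5; q3-x->q6; q3-y->q7; q4-x->q3; q4-y->q8; q5-x->q8; q5-y->q5; q6-x->q9; q6-y->q10; q7-x->q6; q7-y->q11; q8-x->q11; q8-y->q8; q9-x->q9; q9-y->q12; q10-x->q9; q10-y->q13; q11-x->q13; q11-y->q11; q12-x->q9; q12-y->q14; q13-x->q14; q13-y->q13; q14-x->q14; q14-y->q14

Build one automaton per condition and run them in lockstep. The first has 6 states tracking the count of `x`s, saturating at 5; the second has 3 states tracking whether and how much of `yy` has been seen. A product state is a pair (one from each), accepting exactly when both do. After merging equivalent states the machine shrinks.
A 15-state machine:
          x    y  
>  q0     q1   q2 
   q1     q3   q4 
   q2     q1   q5 
   q3     q6   q7 
   q4     q3   q8 
   q5     q8   q5 
   q6     q9  q10 
   q7     q6  q11 
   q8    q11   q8 
   q9     q9  q12 
   q10    q9  q13 
   q11   q13  q11 
   q12    q9  q14 
   q13   q14  q13 
 * q14   q14  q14 
(> = start, * = accepting)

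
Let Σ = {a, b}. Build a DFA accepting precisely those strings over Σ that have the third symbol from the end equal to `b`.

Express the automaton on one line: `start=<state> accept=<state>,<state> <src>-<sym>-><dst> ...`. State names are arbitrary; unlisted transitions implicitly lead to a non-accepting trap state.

A DFA must remember the last 3 symbols (since which symbol is third-to-last isn't known until the input ends). Use one state per possible window of the last ≤3 symbols; accept from those whose window starts with `b`.
15 states suffice.
          a    b  
>  S0     S1   S2 
   S1     S3   S4 
   S2     S5   S6 
   S3     S7   S8 
   S4     S9  S10 
   S5    S11  S12 
   S6    S13  S14 
   S7     S7   S8 
   S8     S9  S10 
   S9    S11  S12 
   S10   S13  S14 
 * S11    S7   S8 
 * S12    S9  S10 
 * S13   S11  S12 
 * S14   S13  S14 
(> = start, * = accepting)

start=S0 accept=S11,S12,S13,S14 S0-a->S1 S0-b->S2 S1-a->S3 S1-b->S4 S2-a->S5 S2-b->S6 S3-a->S7 S3-b->S8 S4-a->S9 S4-b->S10 S5-a->S11 S5-b->S12 S6-a->S13 S6-b->S14 S7-a->S7 S7-b->S8 S8-a->S9 S8-b->S10 S9-a->S11 S9-b->S12 S10-a->S13 S10-b->S14 S11-a->S7 S11-b->S8 S12-a->S9 S12-b->S10 S13-a->S11 S13-b->S12 S14-a->S13 S14-b->S14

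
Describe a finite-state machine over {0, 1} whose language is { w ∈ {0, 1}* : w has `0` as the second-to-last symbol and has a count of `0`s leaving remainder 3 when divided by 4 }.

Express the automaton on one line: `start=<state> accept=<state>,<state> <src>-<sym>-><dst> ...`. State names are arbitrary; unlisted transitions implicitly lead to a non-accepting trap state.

Handle the two conditions separately and then intersect. The first has 7 states tracking the last 2 symbols read; the second has 4 states tracking the count of `0`s modulo 4. A product state is a pair (one from each), accepting exactly when both do. Equivalent product states are then merged.
With 8 states:
        0   1  
>  q0   q1  q0 
   q1   q2  q1 
   q2   q3  q4 
 * q3   q0  q5 
   q4   q6  q4 
 * q5   q0  q7 
   q6   q0  q5 
   q7   q0  q7 
(> = start, * = accepting)

start=q0 accept=q3,q5 q0-0->q1 q0-1->q0 q1-0->q2 q1-1->q1 q2-0->q3 q2-1->q4 q3-0->q0 q3-1->q5 q4-0->q6 q4-1->q4 q5-0->q0 q5-1->q7 q6-0->q0 q6-1->q5 q7-0->q0 q7-1->q7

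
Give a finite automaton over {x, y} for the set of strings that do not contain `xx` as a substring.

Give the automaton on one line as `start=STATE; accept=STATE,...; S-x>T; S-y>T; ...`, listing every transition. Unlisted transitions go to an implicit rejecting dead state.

This is the complement of 'contains `xx`'. Use the same substring-matching states — s0 through s2 holding how much of `xx` has just been matched — but flip the accepting set: everything except the trap s2 accepts.
3 states suffice.
        x   y  
>* s0   s1  s0 
 * s1   s2  s0 
   s2   s2  s2 
(> = start, * = accepting)

start=s0; accept=s0,s1; s0-x>s1; s0-y>s0; s1-x>s2; s1-y>s0; s2-x>s2; s2-y>s2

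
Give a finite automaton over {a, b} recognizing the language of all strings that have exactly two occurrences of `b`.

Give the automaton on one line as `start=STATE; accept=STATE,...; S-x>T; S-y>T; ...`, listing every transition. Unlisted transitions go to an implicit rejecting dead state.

Only the number of `b`s matters, and only up to 3. Make a chain q0 → q1 → q2 → q3 advanced by each `b` (with q3 absorbing); every other symbol self-loops. The accepting set is {q2}.
With 4 states:
        a   b  
>  q0   q0  q1 
   q1   q1  q2 
 * q2   q2  q3 
   q3   q3  q3 
(> = start, * = accepting)

start=q0; accept=q2; q0-a>q0; q0-b>q1; q1-a>q1; q1-b>q2; q2-a>q2; q2-b>q3; q3-a>q3; q3-b>q3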